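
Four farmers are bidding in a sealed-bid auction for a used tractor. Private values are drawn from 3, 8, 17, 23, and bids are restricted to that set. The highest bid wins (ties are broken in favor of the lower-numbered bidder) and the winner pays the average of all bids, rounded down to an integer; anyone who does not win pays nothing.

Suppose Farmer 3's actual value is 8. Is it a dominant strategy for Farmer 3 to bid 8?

No

Consider the case where Farmer 1 bids 3, Farmer 2 bids 8 and Farmer 4 bids 3.
Truthful bid 8: loses, pays 0, utility 0.
Bid 17 instead: wins, pays 7, utility 8 - 7 = 1.
Since 1 > 0, bidding 17 is strictly better here, so truthful bidding is not dominant.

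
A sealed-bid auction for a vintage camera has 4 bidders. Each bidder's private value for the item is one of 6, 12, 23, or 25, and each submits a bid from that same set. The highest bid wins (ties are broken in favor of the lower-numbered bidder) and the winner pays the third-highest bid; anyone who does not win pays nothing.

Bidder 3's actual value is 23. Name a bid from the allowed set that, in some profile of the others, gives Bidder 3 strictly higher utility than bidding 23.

Suppose Bidder 1 bids 6, Bidder 2 bids 6 and Bidder 4 bids 25.
Bid 23: loses, pays 0, utility 0.
Bid 25: wins, pays 6, utility 23 - 6 = 17.
So bidding 25 beats truth here (17 > 0).

25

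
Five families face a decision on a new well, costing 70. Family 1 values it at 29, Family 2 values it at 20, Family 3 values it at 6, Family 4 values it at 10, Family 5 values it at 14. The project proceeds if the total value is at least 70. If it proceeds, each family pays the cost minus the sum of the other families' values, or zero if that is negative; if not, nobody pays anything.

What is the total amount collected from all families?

37

Total value 79 ≥ cost 70, so it is built.
Family 1: others sum to 50; max(0, 70 - 50) = 20.
Family 2: others sum to 59; max(0, 70 - 59) = 11.
Family 3: others sum to 73; max(0, 70 - 73) = 0.
Family 4: others sum to 69; max(0, 70 - 69) = 1.
Family 5: others sum to 65; max(0, 70 - 65) = 5.
Total collected = 20 + 11 + 0 + 1 + 5 = 37.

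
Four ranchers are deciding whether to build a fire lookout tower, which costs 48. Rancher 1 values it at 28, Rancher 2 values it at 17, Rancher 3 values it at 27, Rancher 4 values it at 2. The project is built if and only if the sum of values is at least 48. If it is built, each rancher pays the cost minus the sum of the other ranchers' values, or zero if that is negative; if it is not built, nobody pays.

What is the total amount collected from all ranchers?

3

Total value 74 ≥ cost 48, so it is built.
Rancher 1: others sum to 46; max(0, 48 - 46) = 2.
Rancher 2: others sum to 57; max(0, 48 - 57) = 0.
Rancher 3: others sum to 47; max(0, 48 - 47) = 1.
Rancher 4: others sum to 72; max(0, 48 - 72) = 0.
Total collected = 2 + 0 + 1 + 0 = 3.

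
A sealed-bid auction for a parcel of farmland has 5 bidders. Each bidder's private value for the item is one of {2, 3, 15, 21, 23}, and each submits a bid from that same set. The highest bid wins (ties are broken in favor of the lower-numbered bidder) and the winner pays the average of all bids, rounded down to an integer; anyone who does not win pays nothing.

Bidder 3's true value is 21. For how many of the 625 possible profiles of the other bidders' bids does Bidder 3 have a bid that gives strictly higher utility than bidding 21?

Others bid (2, 2, 2, 2): truth gives 16; bid 3 gives 19 > 16. Violating.
Others bid (2, 2, 2, 3): truth gives 15; bid 3 gives 19 > 15. Violating.
Others bid (2, 2, 2, 15): truth gives 13; bid 15 gives 14 > 13. Violating.
Others bid (2, 2, 2, 23): truth gives 0; bid 23 gives 11 > 0. Violating.
Others bid (2, 2, 2, 21): truth gives 12; no alternative beats it.
Others bid (2, 2, 3, 21): truth gives 12; no alternative beats it.
(Checking all 625 profiles: 286 have a profitable deviation, 339 do not.)

286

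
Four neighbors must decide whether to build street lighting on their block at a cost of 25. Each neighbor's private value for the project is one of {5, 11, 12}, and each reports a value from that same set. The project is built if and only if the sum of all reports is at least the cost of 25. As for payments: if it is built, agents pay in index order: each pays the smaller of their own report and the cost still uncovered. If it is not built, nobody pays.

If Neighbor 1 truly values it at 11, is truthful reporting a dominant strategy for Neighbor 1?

No

Consider the case where Neighbor 2 reports 5, Neighbor 3 reports 5 and Neighbor 4 reports 11.
Truthful report 11: project built, pays 11, utility 11 - 11 = 0.
Report 5 instead: project built, pays 5, utility 11 - 5 = 6.
Since 6 > 0, reporting 5 is strictly better here, so truthful reporting is not dominant.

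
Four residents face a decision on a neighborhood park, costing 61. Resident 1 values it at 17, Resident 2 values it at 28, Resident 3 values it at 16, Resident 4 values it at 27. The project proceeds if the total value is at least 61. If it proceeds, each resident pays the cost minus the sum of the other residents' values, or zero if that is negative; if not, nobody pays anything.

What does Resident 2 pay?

1

Total value 88 ≥ cost 61, so the project is built.
The other residents' values sum to 60.
Cost minus that sum is 61 - 60 = 1.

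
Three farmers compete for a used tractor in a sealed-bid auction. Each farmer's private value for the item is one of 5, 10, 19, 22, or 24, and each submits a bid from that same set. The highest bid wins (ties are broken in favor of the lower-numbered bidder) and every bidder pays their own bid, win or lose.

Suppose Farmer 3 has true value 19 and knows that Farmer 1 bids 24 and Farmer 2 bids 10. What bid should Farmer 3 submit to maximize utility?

5

Bid 5: loses but pays 5, utility -5.
Bid 10: loses but pays 10, utility -10.
Bid 19: loses but pays 19, utility -19.
Bid 22: loses but pays 22, utility -22.
Bid 24: loses but pays 24, utility -24.
The best choice is 5 with utility -5.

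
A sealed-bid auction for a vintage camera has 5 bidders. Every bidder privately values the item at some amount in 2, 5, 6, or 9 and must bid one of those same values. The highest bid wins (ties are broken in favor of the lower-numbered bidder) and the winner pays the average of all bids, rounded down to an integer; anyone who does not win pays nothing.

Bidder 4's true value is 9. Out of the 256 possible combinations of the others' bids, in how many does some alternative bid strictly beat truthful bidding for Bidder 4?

Others bid (2, 2, 2, 2): truth gives 6; bid 5 gives 7 > 6. Violating.
Others bid (2, 2, 2, 5): truth gives 5; bid 5 gives 6 > 5. Violating.
Others bid (2, 2, 2, 6): truth gives 5; bid 6 gives 6 > 5. Violating.
Others bid (2, 2, 5, 2): truth gives 5; bid 6 gives 6 > 5. Violating.
Others bid (2, 2, 2, 9): truth gives 5; no alternative beats it.
Others bid (2, 2, 5, 5): truth gives 5; no alternative beats it.
(Checking all 256 profiles: 14 have a profitable deviation, 242 do not.)

14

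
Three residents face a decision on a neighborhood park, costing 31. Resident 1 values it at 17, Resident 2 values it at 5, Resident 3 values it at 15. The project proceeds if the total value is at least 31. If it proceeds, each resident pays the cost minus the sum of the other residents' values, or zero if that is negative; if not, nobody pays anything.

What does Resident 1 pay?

Total value 37 ≥ cost 31, so the project is built.
The other residents' values sum to 20.
Cost minus that sum is 31 - 20 = 11.

11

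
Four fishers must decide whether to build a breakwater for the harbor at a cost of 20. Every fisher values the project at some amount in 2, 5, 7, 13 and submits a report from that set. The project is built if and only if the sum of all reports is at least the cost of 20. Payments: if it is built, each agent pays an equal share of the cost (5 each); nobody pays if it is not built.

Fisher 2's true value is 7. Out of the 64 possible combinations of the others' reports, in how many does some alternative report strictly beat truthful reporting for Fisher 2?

Others report (2, 2, 5): truth gives 0; report 13 gives 2 > 0. Violating.
Others report (2, 2, 7): truth gives 0; report 13 gives 2 > 0. Violating.
Others report (2, 5, 2): truth gives 0; report 13 gives 2 > 0. Violating.
Others report (2, 5, 5): truth gives 0; report 13 gives 2 > 0. Violating.
Others report (2, 2, 2): truth gives 0; no alternative beats it.
Others report (2, 2, 13): truth gives 2; no alternative beats it.
(Checking all 64 profiles: 9 have a profitable deviation, 55 do not.)

9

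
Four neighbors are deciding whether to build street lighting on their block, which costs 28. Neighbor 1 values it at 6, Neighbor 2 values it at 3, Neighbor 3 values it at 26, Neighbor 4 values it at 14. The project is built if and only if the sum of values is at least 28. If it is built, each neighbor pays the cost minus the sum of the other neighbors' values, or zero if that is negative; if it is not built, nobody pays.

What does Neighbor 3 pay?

Total value 49 ≥ cost 28, so the project is built.
The other neighbors' values sum to 23.
Cost minus that sum is 28 - 23 = 5.

5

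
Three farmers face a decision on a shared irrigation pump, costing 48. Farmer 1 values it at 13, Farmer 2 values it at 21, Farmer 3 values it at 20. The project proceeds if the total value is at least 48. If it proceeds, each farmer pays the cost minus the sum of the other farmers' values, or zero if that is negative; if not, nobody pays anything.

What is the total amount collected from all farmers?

Total value 54 ≥ cost 48, so it is built.
Farmer 1: others sum to 41; max(0, 48 - 41) = 7.
Farmer 2: others sum to 33; max(0, 48 - 33) = 15.
Farmer 3: others sum to 34; max(0, 48 - 34) = 14.
Total collected = 7 + 15 + 14 = 36.

36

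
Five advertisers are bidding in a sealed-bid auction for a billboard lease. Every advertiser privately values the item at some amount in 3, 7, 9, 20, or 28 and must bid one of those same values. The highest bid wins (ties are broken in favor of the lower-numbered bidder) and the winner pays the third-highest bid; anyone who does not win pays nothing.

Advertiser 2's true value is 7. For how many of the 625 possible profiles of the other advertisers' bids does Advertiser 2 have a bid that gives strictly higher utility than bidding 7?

12

Others bid (3, 3, 3, 9): truth gives 0; bid 9 gives 4 > 0. Violating.
Others bid (3, 3, 3, 20): truth gives 0; bid 20 gives 4 > 0. Violating.
Others bid (3, 3, 3, 28): truth gives 0; bid 28 gives 4 > 0. Violating.
Others bid (3, 3, 9, 3): truth gives 0; bid 9 gives 4 > 0. Violating.
Others bid (3, 3, 3, 3): truth gives 4; no alternative beats it.
Others bid (3, 3, 3, 7): truth gives 4; no alternative beats it.
(Checking all 625 profiles: 12 have a profitable deviation, 613 do not.)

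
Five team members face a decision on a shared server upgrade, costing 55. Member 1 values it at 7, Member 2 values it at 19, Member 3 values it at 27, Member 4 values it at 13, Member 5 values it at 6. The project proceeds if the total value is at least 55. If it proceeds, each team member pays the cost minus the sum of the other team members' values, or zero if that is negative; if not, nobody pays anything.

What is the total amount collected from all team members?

12

Total value 72 ≥ cost 55, so it is built.
Member 1: others sum to 65; max(0, 55 - 65) = 0.
Member 2: others sum to 53; max(0, 55 - 53) = 2.
Member 3: others sum to 45; max(0, 55 - 45) = 10.
Member 4: others sum to 59; max(0, 55 - 59) = 0.
Member 5: others sum to 66; max(0, 55 - 66) = 0.
Total collected = 0 + 2 + 10 + 0 + 0 = 12.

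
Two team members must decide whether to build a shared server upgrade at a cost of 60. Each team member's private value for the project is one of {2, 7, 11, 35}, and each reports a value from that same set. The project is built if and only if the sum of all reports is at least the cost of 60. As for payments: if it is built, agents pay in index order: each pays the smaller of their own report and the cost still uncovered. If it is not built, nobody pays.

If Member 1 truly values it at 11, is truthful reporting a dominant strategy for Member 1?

Yes

Check each profile of the others' reports and compare truth against every alternative report.
Others report (2): truth gives 0, best alternative gives 0.
Others report (7): truth gives 0, best alternative gives 0.
Others report (11): truth gives 0, best alternative gives 0.
Others report (35): truth gives 0, best alternative gives 0.
In every case the truthful report is at least as good as any alternative, so it is a dominant strategy.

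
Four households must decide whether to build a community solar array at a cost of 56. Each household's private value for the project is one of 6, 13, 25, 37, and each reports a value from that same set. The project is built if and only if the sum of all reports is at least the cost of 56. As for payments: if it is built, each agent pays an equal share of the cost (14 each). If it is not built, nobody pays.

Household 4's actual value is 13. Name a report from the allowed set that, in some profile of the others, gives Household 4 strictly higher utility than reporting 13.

6

Suppose Household 1 reports 6, Household 2 reports 6 and Household 3 reports 37.
Report 13: project built, pays 14, utility 13 - 14 = -1.
Report 6: project not built, utility 0.
So reporting 6 beats truth here (0 > -1).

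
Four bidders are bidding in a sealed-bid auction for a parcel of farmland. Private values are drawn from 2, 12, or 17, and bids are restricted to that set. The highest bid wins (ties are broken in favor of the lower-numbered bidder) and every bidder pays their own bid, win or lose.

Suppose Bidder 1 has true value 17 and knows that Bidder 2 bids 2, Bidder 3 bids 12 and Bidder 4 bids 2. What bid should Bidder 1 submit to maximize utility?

12

Bid 2: loses but pays 2, utility -2.
Bid 12: wins, pays 12, utility 17 - 12 = 5.
Bid 17: wins, pays 17, utility 17 - 17 = 0.
The best choice is 12 with utility 5.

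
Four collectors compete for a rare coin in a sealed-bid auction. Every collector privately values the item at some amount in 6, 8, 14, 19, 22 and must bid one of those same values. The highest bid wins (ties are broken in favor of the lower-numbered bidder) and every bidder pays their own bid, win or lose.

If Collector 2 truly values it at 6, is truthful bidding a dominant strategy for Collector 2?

Consider the case where Collector 1 bids 6, Collector 3 bids 6 and Collector 4 bids 6.
Truthful bid 6: loses but pays 6, utility -6.
Bid 8 instead: wins, pays 8, utility 6 - 8 = -2.
Since -2 > -6, bidding 8 is strictly better here, so truthful bidding is not dominant.

No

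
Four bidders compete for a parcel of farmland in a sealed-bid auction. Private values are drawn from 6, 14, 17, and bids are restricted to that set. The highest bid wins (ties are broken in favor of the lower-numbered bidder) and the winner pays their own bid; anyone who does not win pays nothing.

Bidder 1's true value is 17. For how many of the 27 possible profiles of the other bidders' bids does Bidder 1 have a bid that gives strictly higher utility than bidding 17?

Others bid (6, 6, 6): truth gives 0; bid 6 gives 11 > 0. Violating.
Others bid (6, 6, 14): truth gives 0; bid 14 gives 3 > 0. Violating.
Others bid (6, 14, 6): truth gives 0; bid 14 gives 3 > 0. Violating.
Others bid (6, 14, 14): truth gives 0; bid 14 gives 3 > 0. Violating.
Others bid (6, 6, 17): truth gives 0; no alternative beats it.
Others bid (6, 14, 17): truth gives 0; no alternative beats it.
(Checking all 27 profiles: 8 have a profitable deviation, 19 do not.)

8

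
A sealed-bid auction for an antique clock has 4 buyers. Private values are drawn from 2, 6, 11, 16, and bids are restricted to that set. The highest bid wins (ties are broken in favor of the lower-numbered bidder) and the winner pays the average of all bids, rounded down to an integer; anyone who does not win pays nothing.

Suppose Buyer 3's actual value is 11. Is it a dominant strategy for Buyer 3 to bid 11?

No

Consider the case where Buyer 1 bids 2, Buyer 2 bids 2 and Buyer 4 bids 2.
Truthful bid 11: wins, pays 4, utility 11 - 4 = 7.
Bid 6 instead: wins, pays 3, utility 11 - 3 = 8.
Since 8 > 7, bidding 6 is strictly better here, so truthful bidding is not dominant.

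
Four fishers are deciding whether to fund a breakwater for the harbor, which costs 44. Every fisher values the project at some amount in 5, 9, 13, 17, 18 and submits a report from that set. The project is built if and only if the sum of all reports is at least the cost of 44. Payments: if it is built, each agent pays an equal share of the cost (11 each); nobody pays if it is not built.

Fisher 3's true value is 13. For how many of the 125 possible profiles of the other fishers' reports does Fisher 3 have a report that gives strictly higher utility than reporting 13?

Others report (5, 5, 17): truth gives 0; report 17 gives 2 > 0. Violating.
Others report (5, 5, 18): truth gives 0; report 17 gives 2 > 0. Violating.
Others report (5, 9, 13): truth gives 0; report 17 gives 2 > 0. Violating.
Others report (5, 13, 9): truth gives 0; report 17 gives 2 > 0. Violating.
Others report (5, 5, 5): truth gives 0; no alternative beats it.
Others report (5, 5, 9): truth gives 0; no alternative beats it.
(Checking all 125 profiles: 13 have a profitable deviation, 112 do not.)

13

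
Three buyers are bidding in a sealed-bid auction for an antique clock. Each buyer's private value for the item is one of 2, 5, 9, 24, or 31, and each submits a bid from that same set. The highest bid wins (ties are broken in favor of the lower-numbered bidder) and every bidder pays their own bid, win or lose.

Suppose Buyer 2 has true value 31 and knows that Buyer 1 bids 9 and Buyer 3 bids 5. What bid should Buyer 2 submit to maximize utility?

Bid 2: loses but pays 2, utility -2.
Bid 5: loses but pays 5, utility -5.
Bid 9: loses but pays 9, utility -9.
Bid 24: wins, pays 24, utility 31 - 24 = 7.
Bid 31: wins, pays 31, utility 31 - 31 = 0.
The best choice is 24 with utility 7.

24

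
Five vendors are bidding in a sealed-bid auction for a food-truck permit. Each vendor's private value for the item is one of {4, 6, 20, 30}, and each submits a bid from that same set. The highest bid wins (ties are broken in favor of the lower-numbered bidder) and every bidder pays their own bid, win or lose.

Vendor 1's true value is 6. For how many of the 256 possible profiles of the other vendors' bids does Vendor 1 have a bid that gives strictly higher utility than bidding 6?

241

Others bid (4, 4, 4, 4): truth gives 0; bid 4 gives 2 > 0. Violating.
Others bid (4, 4, 4, 20): truth gives -6; bid 4 gives -4 > -6. Violating.
Others bid (4, 4, 4, 30): truth gives -6; bid 4 gives -4 > -6. Violating.
Others bid (4, 4, 6, 20): truth gives -6; bid 4 gives -4 > -6. Violating.
Others bid (4, 4, 4, 6): truth gives 0; no alternative beats it.
Others bid (4, 4, 6, 4): truth gives 0; no alternative beats it.
(Checking all 256 profiles: 241 have a profitable deviation, 15 do not.)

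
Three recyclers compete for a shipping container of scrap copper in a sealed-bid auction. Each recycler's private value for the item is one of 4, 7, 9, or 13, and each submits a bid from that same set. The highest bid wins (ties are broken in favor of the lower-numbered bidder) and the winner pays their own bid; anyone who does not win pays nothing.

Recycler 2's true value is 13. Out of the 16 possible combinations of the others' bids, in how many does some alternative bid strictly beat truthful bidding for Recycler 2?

6

Others bid (4, 4): truth gives 0; bid 7 gives 6 > 0. Violating.
Others bid (4, 7): truth gives 0; bid 7 gives 6 > 0. Violating.
Others bid (4, 9): truth gives 0; bid 9 gives 4 > 0. Violating.
Others bid (7, 4): truth gives 0; bid 9 gives 4 > 0. Violating.
Others bid (4, 13): truth gives 0; no alternative beats it.
Others bid (7, 13): truth gives 0; no alternative beats it.
(Checking all 16 profiles: 6 have a profitable deviation, 10 do not.)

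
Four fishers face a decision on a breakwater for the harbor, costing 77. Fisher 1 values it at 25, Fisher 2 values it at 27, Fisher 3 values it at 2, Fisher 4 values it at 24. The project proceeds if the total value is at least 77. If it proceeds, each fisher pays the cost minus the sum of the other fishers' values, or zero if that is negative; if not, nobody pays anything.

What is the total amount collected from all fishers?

74

Total value 78 ≥ cost 77, so it is built.
Fisher 1: others sum to 53; max(0, 77 - 53) = 24.
Fisher 2: others sum to 51; max(0, 77 - 51) = 26.
Fisher 3: others sum to 76; max(0, 77 - 76) = 1.
Fisher 4: others sum to 54; max(0, 77 - 54) = 23.
Total collected = 24 + 26 + 1 + 23 = 74.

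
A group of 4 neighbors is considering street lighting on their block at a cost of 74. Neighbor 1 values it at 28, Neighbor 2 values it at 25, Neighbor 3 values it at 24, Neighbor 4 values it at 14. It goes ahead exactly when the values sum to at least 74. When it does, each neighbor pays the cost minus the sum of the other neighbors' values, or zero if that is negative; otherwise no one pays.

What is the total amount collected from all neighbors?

Total value 91 ≥ cost 74, so it is built.
Neighbor 1: others sum to 63; max(0, 74 - 63) = 11.
Neighbor 2: others sum to 66; max(0, 74 - 66) = 8.
Neighbor 3: others sum to 67; max(0, 74 - 67) = 7.
Neighbor 4: others sum to 77; max(0, 74 - 77) = 0.
Total collected = 11 + 8 + 7 + 0 = 26.

26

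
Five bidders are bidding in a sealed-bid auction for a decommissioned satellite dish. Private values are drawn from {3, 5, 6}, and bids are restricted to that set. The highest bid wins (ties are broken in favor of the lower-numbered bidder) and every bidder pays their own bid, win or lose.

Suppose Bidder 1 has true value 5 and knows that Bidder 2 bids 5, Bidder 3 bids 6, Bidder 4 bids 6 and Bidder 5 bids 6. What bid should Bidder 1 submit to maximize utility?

Bid 3: loses but pays 3, utility -3.
Bid 5: loses but pays 5, utility -5.
Bid 6: wins, pays 6, utility 5 - 6 = -1.
The best choice is 6 with utility -1.

6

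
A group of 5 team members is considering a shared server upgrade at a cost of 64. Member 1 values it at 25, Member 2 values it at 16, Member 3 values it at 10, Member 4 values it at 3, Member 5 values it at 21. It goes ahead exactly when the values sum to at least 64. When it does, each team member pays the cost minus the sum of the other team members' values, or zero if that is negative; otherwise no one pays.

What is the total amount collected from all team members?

29

Total value 75 ≥ cost 64, so it is built.
Member 1: others sum to 50; max(0, 64 - 50) = 14.
Member 2: others sum to 59; max(0, 64 - 59) = 5.
Member 3: others sum to 65; max(0, 64 - 65) = 0.
Member 4: others sum to 72; max(0, 64 - 72) = 0.
Member 5: others sum to 54; max(0, 64 - 54) = 10.
Total collected = 14 + 5 + 0 + 0 + 10 = 29.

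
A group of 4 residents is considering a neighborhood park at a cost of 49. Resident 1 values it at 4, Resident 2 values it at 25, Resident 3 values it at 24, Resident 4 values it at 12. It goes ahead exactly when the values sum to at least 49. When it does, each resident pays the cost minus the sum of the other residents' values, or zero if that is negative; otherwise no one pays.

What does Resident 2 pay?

Total value 65 ≥ cost 49, so the project is built.
The other residents' values sum to 40.
Cost minus that sum is 49 - 40 = 9.

9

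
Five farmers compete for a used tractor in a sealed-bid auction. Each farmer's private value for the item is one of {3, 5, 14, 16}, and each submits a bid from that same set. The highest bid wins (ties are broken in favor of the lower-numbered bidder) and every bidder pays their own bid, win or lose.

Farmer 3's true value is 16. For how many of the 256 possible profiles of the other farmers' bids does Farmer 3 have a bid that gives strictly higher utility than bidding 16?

Others bid (3, 3, 3, 3): truth gives 0; bid 5 gives 11 > 0. Violating.
Others bid (3, 3, 3, 5): truth gives 0; bid 5 gives 11 > 0. Violating.
Others bid (3, 3, 3, 14): truth gives 0; bid 14 gives 2 > 0. Violating.
Others bid (3, 3, 5, 3): truth gives 0; bid 5 gives 11 > 0. Violating.
Others bid (3, 3, 3, 16): truth gives 0; no alternative beats it.
Others bid (3, 3, 5, 16): truth gives 0; no alternative beats it.
(Checking all 256 profiles: 148 have a profitable deviation, 108 do not.)

148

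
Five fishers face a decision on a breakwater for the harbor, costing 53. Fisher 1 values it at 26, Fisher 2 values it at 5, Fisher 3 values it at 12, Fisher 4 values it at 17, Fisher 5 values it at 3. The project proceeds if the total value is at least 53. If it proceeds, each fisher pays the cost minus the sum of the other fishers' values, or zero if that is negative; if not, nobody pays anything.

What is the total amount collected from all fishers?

25

Total value 63 ≥ cost 53, so it is built.
Fisher 1: others sum to 37; max(0, 53 - 37) = 16.
Fisher 2: others sum to 58; max(0, 53 - 58) = 0.
Fisher 3: others sum to 51; max(0, 53 - 51) = 2.
Fisher 4: others sum to 46; max(0, 53 - 46) = 7.
Fisher 5: others sum to 60; max(0, 53 - 60) = 0.
Total collected = 16 + 0 + 2 + 7 + 0 = 25.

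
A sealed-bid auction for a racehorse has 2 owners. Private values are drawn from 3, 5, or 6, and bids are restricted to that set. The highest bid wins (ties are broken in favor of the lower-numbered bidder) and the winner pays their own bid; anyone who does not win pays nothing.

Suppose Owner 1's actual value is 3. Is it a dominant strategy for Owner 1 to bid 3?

Check each profile of the others' bids and compare truth against every alternative bid.
Others bid (3): truth gives 0, best alternative gives -2.
Others bid (5): truth gives 0, best alternative gives -2.
Others bid (6): truth gives 0, best alternative gives 0.
In every case the truthful bid is at least as good as any alternative, so it is a dominant strategy.

Yes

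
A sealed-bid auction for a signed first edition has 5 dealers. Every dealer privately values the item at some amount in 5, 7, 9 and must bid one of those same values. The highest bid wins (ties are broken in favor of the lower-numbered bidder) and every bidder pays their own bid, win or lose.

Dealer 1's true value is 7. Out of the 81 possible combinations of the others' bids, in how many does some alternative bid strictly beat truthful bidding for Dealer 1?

Others bid (5, 5, 5, 5): truth gives 0; bid 5 gives 2 > 0. Violating.
Others bid (5, 5, 5, 9): truth gives -7; bid 9 gives -2 > -7. Violating.
Others bid (5, 5, 7, 9): truth gives -7; bid 9 gives -2 > -7. Violating.
Others bid (5, 5, 9, 5): truth gives -7; bid 9 gives -2 > -7. Violating.
Others bid (5, 5, 5, 7): truth gives 0; no alternative beats it.
Others bid (5, 5, 7, 5): truth gives 0; no alternative beats it.
(Checking all 81 profiles: 66 have a profitable deviation, 15 do not.)

66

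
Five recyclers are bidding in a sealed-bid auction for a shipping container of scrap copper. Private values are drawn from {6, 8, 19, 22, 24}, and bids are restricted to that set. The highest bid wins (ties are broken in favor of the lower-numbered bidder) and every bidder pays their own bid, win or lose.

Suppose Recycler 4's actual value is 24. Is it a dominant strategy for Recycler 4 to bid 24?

No

Consider the case where Recycler 1 bids 6, Recycler 2 bids 6, Recycler 3 bids 6 and Recycler 5 bids 6.
Truthful bid 24: wins, pays 24, utility 24 - 24 = 0.
Bid 8 instead: wins, pays 8, utility 24 - 8 = 16.
Since 16 > 0, bidding 8 is strictly better here, so truthful bidding is not dominant.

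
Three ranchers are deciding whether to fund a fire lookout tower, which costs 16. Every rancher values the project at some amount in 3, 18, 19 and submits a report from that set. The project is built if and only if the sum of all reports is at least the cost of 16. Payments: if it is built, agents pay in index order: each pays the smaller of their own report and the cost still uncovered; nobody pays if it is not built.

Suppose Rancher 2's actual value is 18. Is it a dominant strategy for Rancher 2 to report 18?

Consider the case where Rancher 1 reports 3 and Rancher 3 reports 18.
Truthful report 18: project built, pays 13, utility 18 - 13 = 5.
Report 3 instead: project built, pays 3, utility 18 - 3 = 15.
Since 15 > 5, reporting 3 is strictly better here, so truthful reporting is not dominant.

No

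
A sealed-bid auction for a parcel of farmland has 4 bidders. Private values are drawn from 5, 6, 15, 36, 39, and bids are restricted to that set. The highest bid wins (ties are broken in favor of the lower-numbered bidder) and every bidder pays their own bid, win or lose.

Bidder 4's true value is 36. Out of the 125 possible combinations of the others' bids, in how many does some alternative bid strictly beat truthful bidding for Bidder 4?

106

Others bid (5, 5, 5): truth gives 0; bid 6 gives 30 > 0. Violating.
Others bid (5, 5, 6): truth gives 0; bid 15 gives 21 > 0. Violating.
Others bid (5, 5, 36): truth gives -36; bid 39 gives -3 > -36. Violating.
Others bid (5, 5, 39): truth gives -36; bid 5 gives -5 > -36. Violating.
Others bid (5, 5, 15): truth gives 0; no alternative beats it.
Others bid (5, 6, 15): truth gives 0; no alternative beats it.
(Checking all 125 profiles: 106 have a profitable deviation, 19 do not.)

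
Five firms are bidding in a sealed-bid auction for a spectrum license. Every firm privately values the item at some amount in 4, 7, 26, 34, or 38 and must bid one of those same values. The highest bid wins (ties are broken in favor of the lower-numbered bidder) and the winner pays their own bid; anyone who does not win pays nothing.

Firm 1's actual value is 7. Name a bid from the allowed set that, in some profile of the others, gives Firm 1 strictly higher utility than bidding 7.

Suppose Firm 2 bids 4, Firm 3 bids 4, Firm 4 bids 4 and Firm 5 bids 4.
Bid 7: wins, pays 7, utility 7 - 7 = 0.
Bid 4: wins, pays 4, utility 7 - 4 = 3.
So bidding 4 beats truth here (3 > 0).

4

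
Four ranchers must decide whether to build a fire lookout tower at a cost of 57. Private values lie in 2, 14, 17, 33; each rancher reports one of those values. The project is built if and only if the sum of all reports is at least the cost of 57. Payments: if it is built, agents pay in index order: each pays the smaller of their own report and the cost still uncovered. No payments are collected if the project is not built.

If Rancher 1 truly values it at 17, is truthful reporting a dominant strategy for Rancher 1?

Consider the case where Rancher 2 reports 2, Rancher 3 reports 14 and Rancher 4 reports 33.
Truthful report 17: project built, pays 17, utility 17 - 17 = 0.
Report 14 instead: project built, pays 14, utility 17 - 14 = 3.
Since 3 > 0, reporting 14 is strictly better here, so truthful reporting is not dominant.

No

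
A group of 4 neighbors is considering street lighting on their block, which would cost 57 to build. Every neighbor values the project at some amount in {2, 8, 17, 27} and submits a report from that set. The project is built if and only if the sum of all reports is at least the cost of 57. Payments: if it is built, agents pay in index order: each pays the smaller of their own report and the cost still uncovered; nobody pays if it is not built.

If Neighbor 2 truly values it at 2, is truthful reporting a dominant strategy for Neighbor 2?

Check each profile of the others' reports and compare truth against every alternative report.
Others report (2, 27, 27): truth gives 0, best alternative gives -6.
Others report (8, 17, 27): truth gives 0, best alternative gives -6.
Others report (8, 27, 17): truth gives 0, best alternative gives -6.
Others report (8, 27, 27): truth gives 0, best alternative gives -6.
Others report (17, 8, 27): truth gives 0, best alternative gives -6.
Others report (17, 17, 17): truth gives 0, best alternative gives -6.
(Remaining 58 profiles checked similarly; truth is weakly best in each.)
In every case the truthful report is at least as good as any alternative, so it is a dominant strategy.

Yes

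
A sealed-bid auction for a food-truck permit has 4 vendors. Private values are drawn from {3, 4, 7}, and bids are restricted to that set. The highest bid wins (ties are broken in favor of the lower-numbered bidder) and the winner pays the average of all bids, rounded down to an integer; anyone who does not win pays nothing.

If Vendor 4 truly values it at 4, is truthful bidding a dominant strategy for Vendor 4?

Yes

Check each profile of the others' bids and compare truth against every alternative bid.
Others bid (3, 3, 3): truth gives 1, best alternative gives 0.
Others bid (3, 3, 4): truth gives 0, best alternative gives 0.
Others bid (3, 3, 7): truth gives 0, best alternative gives 0.
Others bid (3, 4, 3): truth gives 0, best alternative gives 0.
Others bid (3, 4, 4): truth gives 0, best alternative gives 0.
Others bid (3, 4, 7): truth gives 0, best alternative gives 0.
(Remaining 21 profiles checked similarly; truth is weakly best in each.)
In every case the truthful bid is at least as good as any alternative, so it is a dominant strategy.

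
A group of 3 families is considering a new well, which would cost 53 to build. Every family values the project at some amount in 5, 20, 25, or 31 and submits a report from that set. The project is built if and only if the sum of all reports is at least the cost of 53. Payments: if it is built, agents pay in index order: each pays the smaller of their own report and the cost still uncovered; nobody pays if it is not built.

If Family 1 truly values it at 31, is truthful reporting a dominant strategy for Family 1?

No

Consider the case where Family 2 reports 5 and Family 3 reports 25.
Truthful report 31: project built, pays 31, utility 31 - 31 = 0.
Report 25 instead: project built, pays 25, utility 31 - 25 = 6.
Since 6 > 0, reporting 25 is strictly better here, so truthful reporting is not dominant.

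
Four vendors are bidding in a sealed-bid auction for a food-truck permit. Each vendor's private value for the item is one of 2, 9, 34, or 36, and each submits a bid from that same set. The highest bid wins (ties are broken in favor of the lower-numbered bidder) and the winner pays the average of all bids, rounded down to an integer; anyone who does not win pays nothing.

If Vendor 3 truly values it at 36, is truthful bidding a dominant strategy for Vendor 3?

No

Consider the case where Vendor 1 bids 2, Vendor 2 bids 2 and Vendor 4 bids 2.
Truthful bid 36: wins, pays 10, utility 36 - 10 = 26.
Bid 9 instead: wins, pays 3, utility 36 - 3 = 33.
Since 33 > 26, bidding 9 is strictly better here, so truthful bidding is not dominant.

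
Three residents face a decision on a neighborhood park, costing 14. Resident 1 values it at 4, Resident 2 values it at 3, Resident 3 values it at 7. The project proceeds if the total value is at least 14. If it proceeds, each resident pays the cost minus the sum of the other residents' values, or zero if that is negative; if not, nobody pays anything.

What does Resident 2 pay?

3

Total value 14 ≥ cost 14, so the project is built.
The other residents' values sum to 11.
Cost minus that sum is 14 - 11 = 3.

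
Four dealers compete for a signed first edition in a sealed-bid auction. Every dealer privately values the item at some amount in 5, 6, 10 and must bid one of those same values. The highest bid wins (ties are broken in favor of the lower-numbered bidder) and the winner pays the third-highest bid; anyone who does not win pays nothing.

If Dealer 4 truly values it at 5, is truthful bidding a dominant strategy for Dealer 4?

Check each profile of the others' bids and compare truth against every alternative bid.
Others bid (5, 5, 5): truth gives 0, best alternative gives 0.
Others bid (5, 5, 6): truth gives 0, best alternative gives 0.
Others bid (5, 5, 10): truth gives 0, best alternative gives 0.
Others bid (5, 6, 5): truth gives 0, best alternative gives 0.
Others bid (5, 6, 6): truth gives 0, best alternative gives 0.
Others bid (5, 6, 10): truth gives 0, best alternative gives 0.
(Remaining 21 profiles checked similarly; truth is weakly best in each.)
In every case the truthful bid is at least as good as any alternative, so it is a dominant strategy.

Yes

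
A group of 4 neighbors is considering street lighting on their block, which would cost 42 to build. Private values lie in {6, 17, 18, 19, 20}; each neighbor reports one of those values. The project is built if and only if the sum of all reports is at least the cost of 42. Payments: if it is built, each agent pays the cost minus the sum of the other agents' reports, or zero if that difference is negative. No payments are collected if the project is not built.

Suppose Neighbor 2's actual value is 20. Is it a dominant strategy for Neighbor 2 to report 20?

Check each profile of the others' reports and compare truth against every alternative report.
Others report (6, 17, 19): truth gives 20, best alternative gives 20.
Others report (6, 17, 20): truth gives 20, best alternative gives 20.
Others report (6, 18, 18): truth gives 20, best alternative gives 20.
Others report (6, 18, 19): truth gives 20, best alternative gives 20.
Others report (6, 18, 20): truth gives 20, best alternative gives 20.
Others report (6, 19, 17): truth gives 20, best alternative gives 20.
(Remaining 119 profiles checked similarly; truth is weakly best in each.)
In every case the truthful report is at least as good as any alternative, so it is a dominant strategy.

Yes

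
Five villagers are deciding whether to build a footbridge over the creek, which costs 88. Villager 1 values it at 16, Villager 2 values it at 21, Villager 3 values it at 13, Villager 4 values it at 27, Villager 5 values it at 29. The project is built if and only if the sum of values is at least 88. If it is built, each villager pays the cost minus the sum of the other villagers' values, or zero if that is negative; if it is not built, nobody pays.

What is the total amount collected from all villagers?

23

Total value 106 ≥ cost 88, so it is built.
Villager 1: others sum to 90; max(0, 88 - 90) = 0.
Villager 2: others sum to 85; max(0, 88 - 85) = 3.
Villager 3: others sum to 93; max(0, 88 - 93) = 0.
Villager 4: others sum to 79; max(0, 88 - 79) = 9.
Villager 5: others sum to 77; max(0, 88 - 77) = 11.
Total collected = 0 + 3 + 0 + 9 + 11 = 23.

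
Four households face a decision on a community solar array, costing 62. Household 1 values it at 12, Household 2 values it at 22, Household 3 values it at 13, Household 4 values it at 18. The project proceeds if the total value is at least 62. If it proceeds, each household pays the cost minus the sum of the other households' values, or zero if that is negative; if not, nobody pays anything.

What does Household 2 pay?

Total value 65 ≥ cost 62, so the project is built.
The other households' values sum to 43.
Cost minus that sum is 62 - 43 = 19.

19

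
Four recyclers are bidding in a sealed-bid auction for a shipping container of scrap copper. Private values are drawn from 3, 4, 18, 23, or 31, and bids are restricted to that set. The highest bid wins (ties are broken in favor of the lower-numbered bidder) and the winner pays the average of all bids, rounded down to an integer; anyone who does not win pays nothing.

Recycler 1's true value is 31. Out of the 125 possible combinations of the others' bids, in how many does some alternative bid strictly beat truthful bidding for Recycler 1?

Others bid (3, 3, 3): truth gives 21; bid 3 gives 28 > 21. Violating.
Others bid (3, 3, 4): truth gives 21; bid 4 gives 28 > 21. Violating.
Others bid (3, 3, 18): truth gives 18; bid 18 gives 21 > 18. Violating.
Others bid (3, 3, 23): truth gives 16; bid 23 gives 18 > 16. Violating.
Others bid (3, 3, 31): truth gives 14; no alternative beats it.
Others bid (3, 4, 31): truth gives 14; no alternative beats it.
(Checking all 125 profiles: 64 have a profitable deviation, 61 do not.)

64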